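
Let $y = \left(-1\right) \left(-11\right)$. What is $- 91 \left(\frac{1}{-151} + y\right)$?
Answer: $- \frac{151060}{151} \approx -1000.4$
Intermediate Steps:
$y = 11$
$- 91 \left(\frac{1}{-151} + y\right) = - 91 \left(\frac{1}{-151} + 11\right) = - 91 \left(- \frac{1}{151} + 11\right) = \left(-91\right) \frac{1660}{151} = - \frac{151060}{151}$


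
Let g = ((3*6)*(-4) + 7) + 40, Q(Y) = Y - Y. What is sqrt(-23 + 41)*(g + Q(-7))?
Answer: -75*sqrt(2) ≈ -106.07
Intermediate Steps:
Q(Y) = 0
g = -25 (g = (18*(-4) + 7) + 40 = (-72 + 7) + 40 = -65 + 40 = -25)
sqrt(-23 + 41)*(g + Q(-7)) = sqrt(-23 + 41)*(-25 + 0) = sqrt(18)*(-25) = (3*sqrt(2))*(-25) = -75*sqrt(2)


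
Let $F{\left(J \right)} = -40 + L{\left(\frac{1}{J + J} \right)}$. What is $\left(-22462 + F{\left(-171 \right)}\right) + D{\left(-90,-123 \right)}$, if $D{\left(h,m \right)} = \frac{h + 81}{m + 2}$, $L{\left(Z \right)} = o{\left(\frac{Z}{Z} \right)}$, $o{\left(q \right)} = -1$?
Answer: $- \frac{2722854}{121} \approx -22503.0$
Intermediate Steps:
$L{\left(Z \right)} = -1$
$F{\left(J \right)} = -41$ ($F{\left(J \right)} = -40 - 1 = -41$)
$D{\left(h,m \right)} = \frac{81 + h}{2 + m}$
$\left(-22462 + F{\left(-171 \right)}\right) + D{\left(-90,-123 \right)} = \left(-22462 - 41\right) + \frac{81 - 90}{2 - 123} = -22503 + \frac{1}{-121} \left(-9\right) = -22503 - - \frac{9}{121} = -22503 + \frac{9}{121} = - \frac{2722854}{121}$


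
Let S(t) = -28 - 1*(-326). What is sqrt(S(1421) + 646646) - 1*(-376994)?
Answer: 376994 + 4*sqrt(40434) ≈ 3.7780e+5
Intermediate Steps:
S(t) = 298 (S(t) = -28 + 326 = 298)
sqrt(S(1421) + 646646) - 1*(-376994) = sqrt(298 + 646646) - 1*(-376994) = sqrt(646944) + 376994 = 4*sqrt(40434) + 376994 = 376994 + 4*sqrt(40434)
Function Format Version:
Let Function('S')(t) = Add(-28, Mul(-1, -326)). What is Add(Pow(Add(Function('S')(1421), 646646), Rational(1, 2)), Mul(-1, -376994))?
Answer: Add(376994, Mul(4, Pow(40434, Rational(1, 2)))) ≈ 3.7780e+5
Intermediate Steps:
Function('S')(t) = 298 (Function('S')(t) = Add(-28, 326) = 298)
Add(Pow(Add(Function('S')(1421), 646646), Rational(1, 2)), Mul(-1, -376994)) = Add(Pow(Add(298, 646646), Rational(1, 2)), Mul(-1, -376994)) = Add(Pow(646944, Rational(1, 2)), 376994) = Add(Mul(4, Pow(40434, Rational(1, 2))), 376994) = Add(376994, Mul(4, Pow(40434, Rational(1, 2))))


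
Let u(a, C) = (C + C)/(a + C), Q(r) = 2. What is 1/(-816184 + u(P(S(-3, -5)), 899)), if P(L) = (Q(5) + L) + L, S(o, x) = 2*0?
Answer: -901/735379986 ≈ -1.2252e-6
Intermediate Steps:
S(o, x) = 0
P(L) = 2 + 2*L (P(L) = (2 + L) + L = 2 + 2*L)
u(a, C) = 2*C/(C + a) (u(a, C) = (2*C)/(C + a) = 2*C/(C + a))
1/(-816184 + u(P(S(-3, -5)), 899)) = 1/(-816184 + 2*899/(899 + (2 + 2*0))) = 1/(-816184 + 2*899/(899 + (2 + 0))) = 1/(-816184 + 2*899/(899 + 2)) = 1/(-816184 + 2*899/901) = 1/(-816184 + 2*899*(1/901)) = 1/(-816184 + 1798/901) = 1/(-735379986/901) = -901/735379986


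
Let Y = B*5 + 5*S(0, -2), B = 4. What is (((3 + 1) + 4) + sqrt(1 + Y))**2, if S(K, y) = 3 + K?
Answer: 196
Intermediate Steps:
Y = 35 (Y = 4*5 + 5*(3 + 0) = 20 + 5*3 = 20 + 15 = 35)
(((3 + 1) + 4) + sqrt(1 + Y))**2 = (((3 + 1) + 4) + sqrt(1 + 35))**2 = ((4 + 4) + sqrt(36))**2 = (8 + 6)**2 = 14**2 = 196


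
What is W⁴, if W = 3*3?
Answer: 6561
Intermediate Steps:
W = 9
W⁴ = 9⁴ = 6561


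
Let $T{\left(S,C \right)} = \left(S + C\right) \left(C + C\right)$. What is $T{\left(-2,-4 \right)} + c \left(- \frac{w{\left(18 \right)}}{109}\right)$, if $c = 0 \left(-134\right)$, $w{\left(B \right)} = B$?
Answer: $48$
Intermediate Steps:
$T{\left(S,C \right)} = 2 C \left(C + S\right)$ ($T{\left(S,C \right)} = \left(C + S\right) 2 C = 2 C \left(C + S\right)$)
$c = 0$
$T{\left(-2,-4 \right)} + c \left(- \frac{w{\left(18 \right)}}{109}\right) = 2 \left(-4\right) \left(-4 - 2\right) + 0 \left(- \frac{18}{109}\right) = 2 \left(-4\right) \left(-6\right) + 0 \left(- \frac{18}{109}\right) = 48 + 0 \left(\left(-1\right) \frac{18}{109}\right) = 48 + 0 \left(- \frac{18}{109}\right) = 48 + 0 = 48$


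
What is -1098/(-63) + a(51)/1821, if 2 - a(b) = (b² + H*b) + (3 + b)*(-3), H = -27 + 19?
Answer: 207959/12747 ≈ 16.314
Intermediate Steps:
H = -8
a(b) = 11 - b² + 11*b (a(b) = 2 - ((b² - 8*b) + (3 + b)*(-3)) = 2 - ((b² - 8*b) + (-9 - 3*b)) = 2 - (-9 + b² - 11*b) = 2 + (9 - b² + 11*b) = 11 - b² + 11*b)
-1098/(-63) + a(51)/1821 = -1098/(-63) + (11 - 1*51² + 11*51)/1821 = -1098*(-1/63) + (11 - 1*2601 + 561)*(1/1821) = 122/7 + (11 - 2601 + 561)*(1/1821) = 122/7 - 2029*1/1821 = 122/7 - 2029/1821 = 207959/12747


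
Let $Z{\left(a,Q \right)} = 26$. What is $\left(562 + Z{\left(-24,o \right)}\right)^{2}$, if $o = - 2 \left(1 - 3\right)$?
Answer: $345744$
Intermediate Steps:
$o = 4$ ($o = \left(-2\right) \left(-2\right) = 4$)
$\left(562 + Z{\left(-24,o \right)}\right)^{2} = \left(562 + 26\right)^{2} = 588^{2} = 345744$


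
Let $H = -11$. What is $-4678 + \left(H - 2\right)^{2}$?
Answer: $-4509$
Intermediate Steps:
$-4678 + \left(H - 2\right)^{2} = -4678 + \left(-11 - 2\right)^{2} = -4678 + \left(-13\right)^{2} = -4678 + 169 = -4509$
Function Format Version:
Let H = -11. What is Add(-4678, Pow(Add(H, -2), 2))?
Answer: -4509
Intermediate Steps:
Add(-4678, Pow(Add(H, -2), 2)) = Add(-4678, Pow(Add(-11, -2), 2)) = Add(-4678, Pow(-13, 2)) = Add(-4678, 169) = -4509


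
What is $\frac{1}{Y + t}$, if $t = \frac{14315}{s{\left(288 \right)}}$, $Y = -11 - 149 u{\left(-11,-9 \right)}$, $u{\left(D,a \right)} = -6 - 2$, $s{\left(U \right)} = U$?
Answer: $\frac{288}{354443} \approx 0.00081254$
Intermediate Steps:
$u{\left(D,a \right)} = -8$
$Y = 1181$ ($Y = -11 - -1192 = -11 + 1192 = 1181$)
$t = \frac{14315}{288} \approx 49.705$
$\frac{1}{Y + t} = \frac{1}{1181 + \frac{14315}{288}} = \frac{1}{\frac{354443}{288}} = \frac{288}{354443}$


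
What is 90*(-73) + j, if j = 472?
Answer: -6098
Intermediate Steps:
90*(-73) + j = 90*(-73) + 472 = -6570 + 472 = -6098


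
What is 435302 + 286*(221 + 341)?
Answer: 596034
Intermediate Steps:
435302 + 286*(221 + 341) = 435302 + 286*562 = 435302 + 160732 = 596034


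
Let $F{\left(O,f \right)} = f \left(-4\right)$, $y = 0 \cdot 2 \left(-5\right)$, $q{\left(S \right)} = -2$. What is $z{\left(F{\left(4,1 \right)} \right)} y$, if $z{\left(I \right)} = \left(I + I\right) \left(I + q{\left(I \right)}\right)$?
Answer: $0$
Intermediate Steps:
$y = 0$ ($y = 0 \left(-5\right) = 0$)
$F{\left(O,f \right)} = - 4 f$
$z{\left(I \right)} = 2 I \left(-2 + I\right)$ ($z{\left(I \right)} = \left(I + I\right) \left(I - 2\right) = 2 I \left(-2 + I\right)$)
$z{\left(F{\left(4,1 \right)} \right)} y = 2 \left(\left(-4\right) 1\right) \left(-2 - 4\right) 0 = 2 \left(-4\right) \left(-2 - 4\right) 0 = 2 \left(-4\right) \left(-6\right) 0 = 48 \cdot 0 = 0$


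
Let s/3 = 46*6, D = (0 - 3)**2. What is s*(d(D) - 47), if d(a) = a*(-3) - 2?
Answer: -62928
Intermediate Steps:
D = 9 (D = (-3)**2 = 9)
d(a) = -2 - 3*a (d(a) = -3*a - 2 = -2 - 3*a)
s = 828 (s = 3*(46*6) = 3*276 = 828)
s*(d(D) - 47) = 828*((-2 - 3*9) - 47) = 828*((-2 - 27) - 47) = 828*(-29 - 47) = 828*(-76) = -62928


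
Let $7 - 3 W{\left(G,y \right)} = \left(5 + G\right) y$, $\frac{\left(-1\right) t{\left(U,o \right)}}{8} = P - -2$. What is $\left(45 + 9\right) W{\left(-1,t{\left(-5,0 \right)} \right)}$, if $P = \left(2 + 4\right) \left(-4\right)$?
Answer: $-12546$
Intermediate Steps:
$P = -24$ ($P = 6 \left(-4\right) = -24$)
$t{\left(U,o \right)} = 176$ ($t{\left(U,o \right)} = - 8 \left(-24 - -2\right) = - 8 \left(-24 + 2\right) = \left(-8\right) \left(-22\right) = 176$)
$W{\left(G,y \right)} = \frac{7}{3} - \frac{y \left(5 + G\right)}{3}$ ($W{\left(G,y \right)} = \frac{7}{3} - \frac{\left(5 + G\right) y}{3} = \frac{7}{3} - \frac{y \left(5 + G\right)}{3}$)
$\left(45 + 9\right) W{\left(-1,t{\left(-5,0 \right)} \right)} = \left(45 + 9\right) \left(\frac{7}{3} - \frac{880}{3} - \left(- \frac{1}{3}\right) 176\right) = 54 \left(\frac{7}{3} - \frac{880}{3} + \frac{176}{3}\right) = 54 \left(- \frac{697}{3}\right) = -12546$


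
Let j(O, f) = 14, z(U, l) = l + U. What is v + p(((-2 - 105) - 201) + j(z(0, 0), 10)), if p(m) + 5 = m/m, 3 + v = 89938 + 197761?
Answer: 287692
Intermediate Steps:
v = 287696 (v = -3 + (89938 + 197761) = -3 + 287699 = 287696)
z(U, l) = U + l
p(m) = -4 (p(m) = -5 + m/m = -5 + 1 = -4)
v + p(((-2 - 105) - 201) + j(z(0, 0), 10)) = 287696 - 4 = 287692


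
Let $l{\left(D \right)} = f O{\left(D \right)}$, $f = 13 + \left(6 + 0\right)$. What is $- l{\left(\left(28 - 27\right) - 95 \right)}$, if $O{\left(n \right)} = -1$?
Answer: $19$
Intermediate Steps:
$f = 19$ ($f = 13 + 6 = 19$)
$l{\left(D \right)} = -19$ ($l{\left(D \right)} = 19 \left(-1\right) = -19$)
$- l{\left(\left(28 - 27\right) - 95 \right)} = \left(-1\right) \left(-19\right) = 19$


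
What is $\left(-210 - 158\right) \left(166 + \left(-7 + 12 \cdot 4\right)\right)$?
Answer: $-76176$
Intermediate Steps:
$\left(-210 - 158\right) \left(166 + \left(-7 + 12 \cdot 4\right)\right) = - 368 \left(166 + \left(-7 + 48\right)\right) = - 368 \left(166 + 41\right) = \left(-368\right) 207 = -76176$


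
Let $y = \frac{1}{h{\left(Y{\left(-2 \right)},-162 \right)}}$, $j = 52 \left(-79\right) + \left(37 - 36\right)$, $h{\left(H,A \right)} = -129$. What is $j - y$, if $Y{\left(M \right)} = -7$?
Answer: $- \frac{529802}{129} \approx -4107.0$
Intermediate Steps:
$j = -4107$ ($j = -4108 + \left(37 - 36\right) = -4108 + 1 = -4107$)
$y = - \frac{1}{129}$ ($y = \frac{1}{-129} = - \frac{1}{129} \approx -0.0077519$)
$j - y = -4107 - - \frac{1}{129} = -4107 + \frac{1}{129} = - \frac{529802}{129}$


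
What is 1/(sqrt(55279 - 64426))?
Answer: -I*sqrt(9147)/9147 ≈ -0.010456*I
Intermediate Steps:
1/(sqrt(55279 - 64426)) = 1/(sqrt(-9147)) = 1/(I*sqrt(9147)) = -I*sqrt(9147)/9147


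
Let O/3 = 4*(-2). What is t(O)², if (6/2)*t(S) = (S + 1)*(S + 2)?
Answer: 256036/9 ≈ 28448.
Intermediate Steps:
O = -24 (O = 3*(4*(-2)) = 3*(-8) = -24)
t(S) = (1 + S)*(2 + S)/3 (t(S) = ((S + 1)*(S + 2))/3 = ((1 + S)*(2 + S))/3 = (1 + S)*(2 + S)/3)
t(O)² = (⅔ - 24 + (⅓)*(-24)²)² = (⅔ - 24 + (⅓)*576)² = (⅔ - 24 + 192)² = (506/3)² = 256036/9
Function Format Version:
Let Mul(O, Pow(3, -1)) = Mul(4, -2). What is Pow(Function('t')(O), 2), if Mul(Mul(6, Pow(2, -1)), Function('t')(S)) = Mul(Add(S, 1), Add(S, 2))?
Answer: Rational(256036, 9) ≈ 28448.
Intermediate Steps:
O = -24 (O = Mul(3, Mul(4, -2)) = Mul(3, -8) = -24)
Function('t')(S) = Mul(Rational(1, 3), Add(1, S), Add(2, S)) (Function('t')(S) = Mul(Rational(1, 3), Mul(Add(S, 1), Add(S, 2))) = Mul(Rational(1, 3), Mul(Add(1, S), Add(2, S))) = Mul(Rational(1, 3), Add(1, S), Add(2, S)))
Pow(Function('t')(O), 2) = Pow(Add(Rational(2, 3), -24, Mul(Rational(1, 3), Pow(-24, 2))), 2) = Pow(Add(Rational(2, 3), -24, Mul(Rational(1, 3), 576)), 2) = Pow(Add(Rational(2, 3), -24, 192), 2) = Pow(Rational(506, 3), 2) = Rational(256036, 9)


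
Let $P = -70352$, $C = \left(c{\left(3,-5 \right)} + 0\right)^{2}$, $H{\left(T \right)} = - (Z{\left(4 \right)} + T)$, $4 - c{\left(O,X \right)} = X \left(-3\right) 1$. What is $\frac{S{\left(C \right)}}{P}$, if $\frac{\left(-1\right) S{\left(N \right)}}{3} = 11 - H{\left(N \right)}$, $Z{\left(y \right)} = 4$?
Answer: $\frac{51}{8794} \approx 0.0057994$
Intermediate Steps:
$c{\left(O,X \right)} = 4 + 3 X$ ($c{\left(O,X \right)} = 4 - X \left(-3\right) 1 = 4 - - 3 X 1 = 4 - - 3 X = 4 + 3 X$)
$H{\left(T \right)} = -4 - T$ ($H{\left(T \right)} = - (4 + T) = -4 - T$)
$C = 121$ ($C = \left(\left(4 + 3 \left(-5\right)\right) + 0\right)^{2} = \left(\left(4 - 15\right) + 0\right)^{2} = \left(-11 + 0\right)^{2} = \left(-11\right)^{2} = 121$)
$S{\left(N \right)} = -45 - 3 N$ ($S{\left(N \right)} = - 3 \left(11 - \left(-4 - N\right)\right) = - 3 \left(11 + \left(4 + N\right)\right) = - 3 \left(15 + N\right) = -45 - 3 N$)
$\frac{S{\left(C \right)}}{P} = \frac{-45 - 363}{-70352} = \left(-45 - 363\right) \left(- \frac{1}{70352}\right) = \left(-408\right) \left(- \frac{1}{70352}\right) = \frac{51}{8794}$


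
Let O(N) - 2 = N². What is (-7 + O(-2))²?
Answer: 1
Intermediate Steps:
O(N) = 2 + N²
(-7 + O(-2))² = (-7 + (2 + (-2)²))² = (-7 + (2 + 4))² = (-7 + 6)² = (-1)² = 1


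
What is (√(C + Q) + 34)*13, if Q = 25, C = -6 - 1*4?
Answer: 442 + 13*√15 ≈ 492.35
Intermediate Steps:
C = -10 (C = -6 - 4 = -10)
(√(C + Q) + 34)*13 = (√(-10 + 25) + 34)*13 = (√15 + 34)*13 = (34 + √15)*13 = 442 + 13*√15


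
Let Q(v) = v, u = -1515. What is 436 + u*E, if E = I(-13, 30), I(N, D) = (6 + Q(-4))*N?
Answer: 39826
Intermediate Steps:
I(N, D) = 2*N (I(N, D) = (6 - 4)*N = 2*N)
E = -26 (E = 2*(-13) = -26)
436 + u*E = 436 - 1515*(-26) = 436 + 39390 = 39826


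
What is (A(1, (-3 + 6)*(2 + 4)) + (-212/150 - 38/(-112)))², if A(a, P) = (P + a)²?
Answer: 2285203632721/17640000 ≈ 1.2955e+5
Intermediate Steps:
(A(1, (-3 + 6)*(2 + 4)) + (-212/150 - 38/(-112)))² = (((-3 + 6)*(2 + 4) + 1)² + (-212/150 - 38/(-112)))² = ((3*6 + 1)² + (-212*1/150 - 38*(-1/112)))² = ((18 + 1)² + (-106/75 + 19/56))² = (19² - 4511/4200)² = (361 - 4511/4200)² = (1511689/4200)² = 2285203632721/17640000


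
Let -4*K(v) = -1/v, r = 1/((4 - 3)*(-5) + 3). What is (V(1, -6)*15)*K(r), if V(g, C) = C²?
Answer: -270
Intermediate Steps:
r = -½ (r = 1/(1*(-5) + 3) = 1/(-5 + 3) = 1/(-2) = -½ ≈ -0.50000)
K(v) = 1/(4*v) (K(v) = -(-1)/(4*v) = 1/(4*v))
(V(1, -6)*15)*K(r) = ((-6)²*15)*(1/(4*(-½))) = (36*15)*((¼)*(-2)) = 540*(-½) = -270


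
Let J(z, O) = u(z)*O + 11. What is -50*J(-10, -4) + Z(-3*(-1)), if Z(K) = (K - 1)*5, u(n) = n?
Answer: -2540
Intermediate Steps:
Z(K) = -5 + 5*K (Z(K) = (-1 + K)*5 = -5 + 5*K)
J(z, O) = 11 + O*z (J(z, O) = z*O + 11 = O*z + 11 = 11 + O*z)
-50*J(-10, -4) + Z(-3*(-1)) = -50*(11 - 4*(-10)) + (-5 + 5*(-3*(-1))) = -50*(11 + 40) + (-5 + 5*3) = -50*51 + (-5 + 15) = -2550 + 10 = -2540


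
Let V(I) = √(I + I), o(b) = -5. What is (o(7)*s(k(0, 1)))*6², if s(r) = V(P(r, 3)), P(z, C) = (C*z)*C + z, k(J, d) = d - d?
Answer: 0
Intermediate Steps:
k(J, d) = 0
P(z, C) = z + z*C² (P(z, C) = z*C² + z = z + z*C²)
V(I) = √2*√I (V(I) = √(2*I) = √2*√I)
s(r) = 2*√5*√r (s(r) = √2*√(r*(1 + 3²)) = √2*√(r*(1 + 9)) = √2*√(r*10) = √2*√(10*r) = √2*(√10*√r) = 2*√5*√r)
(o(7)*s(k(0, 1)))*6² = -10*√5*√0*6² = -10*√5*0*36 = -5*0*36 = 0*36 = 0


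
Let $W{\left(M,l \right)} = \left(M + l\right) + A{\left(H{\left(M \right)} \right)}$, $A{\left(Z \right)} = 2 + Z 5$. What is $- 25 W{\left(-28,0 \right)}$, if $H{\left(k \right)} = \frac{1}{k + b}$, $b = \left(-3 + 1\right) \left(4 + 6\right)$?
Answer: $\frac{31325}{48} \approx 652.6$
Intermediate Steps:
$b = -20$ ($b = \left(-2\right) 10 = -20$)
$H{\left(k \right)} = \frac{1}{-20 + k}$ ($H{\left(k \right)} = \frac{1}{k - 20} = \frac{1}{-20 + k}$)
$A{\left(Z \right)} = 2 + 5 Z$
$W{\left(M,l \right)} = 2 + M + l + \frac{5}{-20 + M}$ ($W{\left(M,l \right)} = \left(M + l\right) + \left(2 + \frac{5}{-20 + M}\right) = 2 + M + l + \frac{5}{-20 + M}$)
$- 25 W{\left(-28,0 \right)} = - 25 \frac{5 + \left(-20 - 28\right) \left(2 - 28 + 0\right)}{-20 - 28} = - 25 \frac{5 - -1248}{-48} = - 25 \left(- \frac{5 + 1248}{48}\right) = - 25 \left(\left(- \frac{1}{48}\right) 1253\right) = \left(-25\right) \left(- \frac{1253}{48}\right) = \frac{31325}{48}$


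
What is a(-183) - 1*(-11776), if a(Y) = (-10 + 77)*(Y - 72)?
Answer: -5309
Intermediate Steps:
a(Y) = -4824 + 67*Y (a(Y) = 67*(-72 + Y) = -4824 + 67*Y)
a(-183) - 1*(-11776) = (-4824 + 67*(-183)) - 1*(-11776) = (-4824 - 12261) + 11776 = -17085 + 11776 = -5309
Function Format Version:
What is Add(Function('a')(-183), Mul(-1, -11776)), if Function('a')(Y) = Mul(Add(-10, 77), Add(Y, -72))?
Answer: -5309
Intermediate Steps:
Function('a')(Y) = Add(-4824, Mul(67, Y)) (Function('a')(Y) = Mul(67, Add(-72, Y)) = Add(-4824, Mul(67, Y)))
Add(Function('a')(-183), Mul(-1, -11776)) = Add(Add(-4824, Mul(67, -183)), Mul(-1, -11776)) = Add(Add(-4824, -12261), 11776) = Add(-17085, 11776) = -5309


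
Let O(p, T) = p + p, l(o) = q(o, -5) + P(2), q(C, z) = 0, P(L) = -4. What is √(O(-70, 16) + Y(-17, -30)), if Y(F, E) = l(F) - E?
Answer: I*√114 ≈ 10.677*I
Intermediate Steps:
l(o) = -4 (l(o) = 0 - 4 = -4)
O(p, T) = 2*p
Y(F, E) = -4 - E
√(O(-70, 16) + Y(-17, -30)) = √(2*(-70) + (-4 - 1*(-30))) = √(-140 + (-4 + 30)) = √(-140 + 26) = √(-114) = I*√114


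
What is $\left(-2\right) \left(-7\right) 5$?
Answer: $70$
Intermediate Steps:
$\left(-2\right) \left(-7\right) 5 = 14 \cdot 5 = 70$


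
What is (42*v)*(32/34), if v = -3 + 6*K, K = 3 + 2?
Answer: 18144/17 ≈ 1067.3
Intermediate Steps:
K = 5
v = 27 (v = -3 + 6*5 = -3 + 30 = 27)
(42*v)*(32/34) = (42*27)*(32/34) = 1134*(32*(1/34)) = 1134*(16/17) = 18144/17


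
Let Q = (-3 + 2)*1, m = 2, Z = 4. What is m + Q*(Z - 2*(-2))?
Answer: -6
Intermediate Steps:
Q = -1 (Q = -1*1 = -1)
m + Q*(Z - 2*(-2)) = 2 - (4 - 2*(-2)) = 2 - (4 + 4) = 2 - 1*8 = 2 - 8 = -6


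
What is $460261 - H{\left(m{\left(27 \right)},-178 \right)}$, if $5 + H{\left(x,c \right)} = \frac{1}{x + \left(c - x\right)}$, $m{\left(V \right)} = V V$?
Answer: $\frac{81927349}{178} \approx 4.6027 \cdot 10^{5}$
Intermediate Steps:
$m{\left(V \right)} = V^{2}$
$H{\left(x,c \right)} = -5 + \frac{1}{c}$ ($H{\left(x,c \right)} = -5 + \frac{1}{x + \left(c - x\right)} = -5 + \frac{1}{c}$)
$460261 - H{\left(m{\left(27 \right)},-178 \right)} = 460261 - \left(-5 + \frac{1}{-178}\right) = 460261 - \left(-5 - \frac{1}{178}\right) = 460261 - - \frac{891}{178} = 460261 + \frac{891}{178} = \frac{81927349}{178}$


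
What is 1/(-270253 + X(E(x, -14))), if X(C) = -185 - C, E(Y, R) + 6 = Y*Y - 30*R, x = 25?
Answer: -1/271477 ≈ -3.6836e-6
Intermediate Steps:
E(Y, R) = -6 + Y**2 - 30*R (E(Y, R) = -6 + (Y*Y - 30*R) = -6 + (Y**2 - 30*R) = -6 + Y**2 - 30*R)
1/(-270253 + X(E(x, -14))) = 1/(-270253 + (-185 - (-6 + 25**2 - 30*(-14)))) = 1/(-270253 + (-185 - (-6 + 625 + 420))) = 1/(-270253 + (-185 - 1*1039)) = 1/(-270253 + (-185 - 1039)) = 1/(-270253 - 1224) = 1/(-271477) = -1/271477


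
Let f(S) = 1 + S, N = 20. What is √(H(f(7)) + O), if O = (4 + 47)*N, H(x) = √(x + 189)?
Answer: √(1020 + √197) ≈ 32.156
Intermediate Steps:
H(x) = √(189 + x)
O = 1020 (O = (4 + 47)*20 = 51*20 = 1020)
√(H(f(7)) + O) = √(√(189 + (1 + 7)) + 1020) = √(√(189 + 8) + 1020) = √(√197 + 1020) = √(1020 + √197)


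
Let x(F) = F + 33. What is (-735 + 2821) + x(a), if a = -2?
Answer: 2117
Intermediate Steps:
x(F) = 33 + F
(-735 + 2821) + x(a) = (-735 + 2821) + (33 - 2) = 2086 + 31 = 2117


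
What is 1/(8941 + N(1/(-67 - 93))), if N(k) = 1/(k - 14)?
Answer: 2241/20036621 ≈ 0.00011185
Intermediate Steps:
N(k) = 1/(-14 + k)
1/(8941 + N(1/(-67 - 93))) = 1/(8941 + 1/(-14 + 1/(-67 - 93))) = 1/(8941 + 1/(-14 + 1/(-160))) = 1/(8941 + 1/(-14 - 1/160)) = 1/(8941 + 1/(-2241/160)) = 1/(8941 - 160/2241) = 1/(20036621/2241) = 2241/20036621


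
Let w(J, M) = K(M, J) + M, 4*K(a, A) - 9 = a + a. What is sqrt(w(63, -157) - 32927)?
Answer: I*sqrt(132641)/2 ≈ 182.1*I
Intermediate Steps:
K(a, A) = 9/4 + a/2 (K(a, A) = 9/4 + (a + a)/4 = 9/4 + (2*a)/4 = 9/4 + a/2)
w(J, M) = 9/4 + 3*M/2 (w(J, M) = (9/4 + M/2) + M = 9/4 + 3*M/2)
sqrt(w(63, -157) - 32927) = sqrt((9/4 + (3/2)*(-157)) - 32927) = sqrt((9/4 - 471/2) - 32927) = sqrt(-933/4 - 32927) = sqrt(-132641/4) = I*sqrt(132641)/2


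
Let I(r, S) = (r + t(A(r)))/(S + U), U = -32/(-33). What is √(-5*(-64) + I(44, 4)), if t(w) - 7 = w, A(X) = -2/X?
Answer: √8882486/164 ≈ 18.173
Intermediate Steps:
t(w) = 7 + w
U = 32/33 (U = -32*(-1/33) = 32/33 ≈ 0.96970)
I(r, S) = (7 + r - 2/r)/(32/33 + S) (I(r, S) = (r + (7 - 2/r))/(S + 32/33) = (7 + r - 2/r)/(32/33 + S))
√(-5*(-64) + I(44, 4)) = √(-5*(-64) + 33*(-2 + 44² + 7*44)/(44*(32 + 33*4))) = √(320 + 33*(1/44)*(-2 + 1936 + 308)/(32 + 132)) = √(320 + 33*(1/44)*2242/164) = √(320 + 33*(1/44)*(1/164)*2242) = √(320 + 3363/328) = √(108323/328) = √8882486/164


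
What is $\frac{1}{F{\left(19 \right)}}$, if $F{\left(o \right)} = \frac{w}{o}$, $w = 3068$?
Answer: $\frac{19}{3068} \approx 0.006193$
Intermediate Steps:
$F{\left(o \right)} = \frac{3068}{o}$
$\frac{1}{F{\left(19 \right)}} = \frac{1}{3068 \cdot \frac{1}{19}} = \frac{1}{\frac{3068}{19}} = \frac{19}{3068}$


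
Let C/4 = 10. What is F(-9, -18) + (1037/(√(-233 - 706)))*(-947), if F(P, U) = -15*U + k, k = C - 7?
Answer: 303 + 982039*I*√939/939 ≈ 303.0 + 32048.0*I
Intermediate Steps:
C = 40 (C = 4*10 = 40)
k = 33 (k = 40 - 7 = 33)
F(P, U) = 33 - 15*U (F(P, U) = -15*U + 33 = 33 - 15*U)
F(-9, -18) + (1037/(√(-233 - 706)))*(-947) = (33 - 15*(-18)) + (1037/(√(-233 - 706)))*(-947) = (33 + 270) + (1037/(√(-939)))*(-947) = 303 + (1037/((I*√939)))*(-947) = 303 + (1037*(-I*√939/939))*(-947) = 303 - 1037*I*√939/939*(-947) = 303 + 982039*I*√939/939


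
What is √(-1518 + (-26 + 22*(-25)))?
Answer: I*√2094 ≈ 45.76*I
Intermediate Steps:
√(-1518 + (-26 + 22*(-25))) = √(-1518 + (-26 - 550)) = √(-1518 - 576) = √(-2094) = I*√2094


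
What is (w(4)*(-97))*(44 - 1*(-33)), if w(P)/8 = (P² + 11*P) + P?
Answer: -3824128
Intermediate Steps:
w(P) = 8*P² + 96*P (w(P) = 8*((P² + 11*P) + P) = 8*(P² + 12*P) = 8*P² + 96*P)
(w(4)*(-97))*(44 - 1*(-33)) = ((8*4*(12 + 4))*(-97))*(44 - 1*(-33)) = ((8*4*16)*(-97))*(44 + 33) = (512*(-97))*77 = -49664*77 = -3824128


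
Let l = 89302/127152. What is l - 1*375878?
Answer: -23896775077/63576 ≈ -3.7588e+5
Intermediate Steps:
l = 44651/63576 (l = 89302*(1/127152) = 44651/63576 ≈ 0.70232)
l - 1*375878 = 44651/63576 - 1*375878 = 44651/63576 - 375878 = -23896775077/63576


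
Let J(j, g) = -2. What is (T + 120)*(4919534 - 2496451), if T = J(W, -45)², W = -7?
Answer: 300462292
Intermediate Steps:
T = 4 (T = (-2)² = 4)
(T + 120)*(4919534 - 2496451) = (4 + 120)*(4919534 - 2496451) = 124*2423083 = 300462292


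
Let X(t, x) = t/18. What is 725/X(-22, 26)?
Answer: -6525/11 ≈ -593.18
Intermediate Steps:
X(t, x) = t/18 (X(t, x) = t*(1/18) = t/18)
725/X(-22, 26) = 725/(((1/18)*(-22))) = 725/(-11/9) = 725*(-9/11) = -6525/11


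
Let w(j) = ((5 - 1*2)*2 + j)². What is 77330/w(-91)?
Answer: 15466/1445 ≈ 10.703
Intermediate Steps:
w(j) = (6 + j)² (w(j) = ((5 - 2)*2 + j)² = (3*2 + j)² = (6 + j)²)
77330/w(-91) = 77330/((6 - 91)²) = 77330/((-85)²) = 77330/7225 = 77330*(1/7225) = 15466/1445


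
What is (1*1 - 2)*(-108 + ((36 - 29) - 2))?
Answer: 103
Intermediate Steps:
(1*1 - 2)*(-108 + ((36 - 29) - 2)) = (1 - 2)*(-108 + (7 - 2)) = -(-108 + 5) = -1*(-103) = 103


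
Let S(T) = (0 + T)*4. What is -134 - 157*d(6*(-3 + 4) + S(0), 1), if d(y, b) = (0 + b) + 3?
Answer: -762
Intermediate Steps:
S(T) = 4*T (S(T) = T*4 = 4*T)
d(y, b) = 3 + b (d(y, b) = b + 3 = 3 + b)
-134 - 157*d(6*(-3 + 4) + S(0), 1) = -134 - 157*(3 + 1) = -134 - 157*4 = -134 - 628 = -762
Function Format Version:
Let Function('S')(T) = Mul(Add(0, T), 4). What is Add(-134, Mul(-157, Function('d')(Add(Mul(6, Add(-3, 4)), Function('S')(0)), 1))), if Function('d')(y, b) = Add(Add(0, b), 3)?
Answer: -762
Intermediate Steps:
Function('S')(T) = Mul(4, T) (Function('S')(T) = Mul(T, 4) = Mul(4, T))
Function('d')(y, b) = Add(3, b) (Function('d')(y, b) = Add(b, 3) = Add(3, b))
Add(-134, Mul(-157, Function('d')(Add(Mul(6, Add(-3, 4)), Function('S')(0)), 1))) = Add(-134, Mul(-157, Add(3, 1))) = Add(-134, Mul(-157, 4)) = Add(-134, -628) = -762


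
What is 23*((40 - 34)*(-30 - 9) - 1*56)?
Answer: -6670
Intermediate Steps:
23*((40 - 34)*(-30 - 9) - 1*56) = 23*(6*(-39) - 56) = 23*(-234 - 56) = 23*(-290) = -6670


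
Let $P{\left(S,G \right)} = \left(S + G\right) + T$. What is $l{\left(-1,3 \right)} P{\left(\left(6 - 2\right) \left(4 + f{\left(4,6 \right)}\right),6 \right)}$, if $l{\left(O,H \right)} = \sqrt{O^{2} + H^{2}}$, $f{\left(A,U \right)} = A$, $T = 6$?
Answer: $44 \sqrt{10} \approx 139.14$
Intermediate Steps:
$P{\left(S,G \right)} = 6 + G + S$ ($P{\left(S,G \right)} = \left(S + G\right) + 6 = \left(G + S\right) + 6 = 6 + G + S$)
$l{\left(O,H \right)} = \sqrt{H^{2} + O^{2}}$
$l{\left(-1,3 \right)} P{\left(\left(6 - 2\right) \left(4 + f{\left(4,6 \right)}\right),6 \right)} = \sqrt{3^{2} + \left(-1\right)^{2}} \left(6 + 6 + \left(6 - 2\right) \left(4 + 4\right)\right) = \sqrt{9 + 1} \left(6 + 6 + 4 \cdot 8\right) = \sqrt{10} \left(6 + 6 + 32\right) = \sqrt{10} \cdot 44 = 44 \sqrt{10}$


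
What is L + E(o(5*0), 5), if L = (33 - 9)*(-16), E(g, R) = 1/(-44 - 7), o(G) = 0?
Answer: -19585/51 ≈ -384.02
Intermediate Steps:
E(g, R) = -1/51 (E(g, R) = 1/(-51) = -1/51)
L = -384 (L = 24*(-16) = -384)
L + E(o(5*0), 5) = -384 - 1/51 = -19585/51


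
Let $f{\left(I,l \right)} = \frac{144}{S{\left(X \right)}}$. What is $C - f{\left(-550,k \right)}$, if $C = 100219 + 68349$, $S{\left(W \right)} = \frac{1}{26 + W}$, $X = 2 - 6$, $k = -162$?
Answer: $165400$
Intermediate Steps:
$X = -4$
$f{\left(I,l \right)} = 3168$ ($f{\left(I,l \right)} = \frac{144}{\frac{1}{26 - 4}} = \frac{144}{\frac{1}{22}} = 144 \frac{1}{\frac{1}{22}} = 144 \cdot 22 = 3168$)
$C = 168568$
$C - f{\left(-550,k \right)} = 168568 - 3168 = 165400$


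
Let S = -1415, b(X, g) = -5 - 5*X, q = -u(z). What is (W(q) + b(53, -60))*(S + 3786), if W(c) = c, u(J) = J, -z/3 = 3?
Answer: -618831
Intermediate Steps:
z = -9 (z = -3*3 = -9)
q = 9 (q = -1*(-9) = 9)
(W(q) + b(53, -60))*(S + 3786) = (9 + (-5 - 5*53))*(-1415 + 3786) = (9 + (-5 - 265))*2371 = (9 - 270)*2371 = -261*2371 = -618831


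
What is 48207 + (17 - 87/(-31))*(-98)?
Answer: 1434245/31 ≈ 46266.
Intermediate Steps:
48207 + (17 - 87/(-31))*(-98) = 48207 + (17 - 87*(-1/31))*(-98) = 48207 + (17 + 87/31)*(-98) = 48207 + (614/31)*(-98) = 48207 - 60172/31 = 1434245/31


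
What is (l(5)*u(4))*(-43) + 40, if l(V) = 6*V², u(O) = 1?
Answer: -6410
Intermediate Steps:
(l(5)*u(4))*(-43) + 40 = ((6*5²)*1)*(-43) + 40 = ((6*25)*1)*(-43) + 40 = (150*1)*(-43) + 40 = 150*(-43) + 40 = -6450 + 40 = -6410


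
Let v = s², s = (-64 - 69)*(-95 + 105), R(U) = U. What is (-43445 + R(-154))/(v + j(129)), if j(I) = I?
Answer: -43599/1769029 ≈ -0.024646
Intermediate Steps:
s = -1330 (s = -133*10 = -1330)
v = 1768900 (v = (-1330)² = 1768900)
(-43445 + R(-154))/(v + j(129)) = (-43445 - 154)/(1768900 + 129) = -43599/1769029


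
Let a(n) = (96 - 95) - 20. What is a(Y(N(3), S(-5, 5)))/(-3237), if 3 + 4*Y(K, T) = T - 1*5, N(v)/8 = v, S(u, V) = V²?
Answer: 19/3237 ≈ 0.0058696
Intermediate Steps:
N(v) = 8*v
Y(K, T) = -2 + T/4 (Y(K, T) = -¾ + (T - 1*5)/4 = -¾ + (T - 5)/4 = -¾ + (-5 + T)/4 = -¾ + (-5/4 + T/4) = -2 + T/4)
a(n) = -19 (a(n) = 1 - 20 = -19)
a(Y(N(3), S(-5, 5)))/(-3237) = -19/(-3237) = -19*(-1/3237) = 19/3237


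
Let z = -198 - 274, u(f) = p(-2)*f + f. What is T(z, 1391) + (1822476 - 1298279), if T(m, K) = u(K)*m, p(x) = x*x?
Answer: -2758563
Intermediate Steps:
p(x) = x²
u(f) = 5*f (u(f) = (-2)²*f + f = 4*f + f = 5*f)
z = -472
T(m, K) = 5*K*m (T(m, K) = (5*K)*m = 5*K*m)
T(z, 1391) + (1822476 - 1298279) = 5*1391*(-472) + (1822476 - 1298279) = -3282760 + 524197 = -2758563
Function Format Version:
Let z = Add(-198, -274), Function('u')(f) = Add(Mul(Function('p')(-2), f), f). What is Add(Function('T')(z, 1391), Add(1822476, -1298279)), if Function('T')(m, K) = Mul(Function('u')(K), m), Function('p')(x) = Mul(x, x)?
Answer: -2758563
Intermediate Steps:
Function('p')(x) = Pow(x, 2)
Function('u')(f) = Mul(5, f) (Function('u')(f) = Add(Mul(Pow(-2, 2), f), f) = Add(Mul(4, f), f) = Mul(5, f))
z = -472
Function('T')(m, K) = Mul(5, K, m) (Function('T')(m, K) = Mul(Mul(5, K), m) = Mul(5, K, m))
Add(Function('T')(z, 1391), Add(1822476, -1298279)) = Add(Mul(5, 1391, -472), Add(1822476, -1298279)) = Add(-3282760, 524197) = -2758563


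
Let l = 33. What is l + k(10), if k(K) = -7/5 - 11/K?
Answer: 61/2 ≈ 30.500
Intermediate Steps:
k(K) = -7/5 - 11/K (k(K) = -7*1/5 - 11/K = -7/5 - 11/K)
l + k(10) = 33 + (-7/5 - 11/10) = 33 - 5/2 = 61/2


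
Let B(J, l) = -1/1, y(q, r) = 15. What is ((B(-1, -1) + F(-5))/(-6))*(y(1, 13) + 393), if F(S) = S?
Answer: 408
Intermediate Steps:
B(J, l) = -1 (B(J, l) = -1*1 = -1)
((B(-1, -1) + F(-5))/(-6))*(y(1, 13) + 393) = ((-1 - 5)/(-6))*(15 + 393) = -6*(-1/6)*408 = 1*408 = 408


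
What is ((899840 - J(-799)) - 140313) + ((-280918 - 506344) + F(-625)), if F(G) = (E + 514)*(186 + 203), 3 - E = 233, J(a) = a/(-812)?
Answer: 67184893/812 ≈ 82740.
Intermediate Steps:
J(a) = -a/812 (J(a) = a*(-1/812) = -a/812)
E = -230 (E = 3 - 1*233 = 3 - 233 = -230)
F(G) = 110476 (F(G) = (-230 + 514)*(186 + 203) = 284*389 = 110476)
((899840 - J(-799)) - 140313) + ((-280918 - 506344) + F(-625)) = ((899840 - (-1)*(-799)/812) - 140313) + ((-280918 - 506344) + 110476) = ((899840 - 1*799/812) - 140313) + (-787262 + 110476) = ((899840 - 799/812) - 140313) - 676786 = (730669281/812 - 140313) - 676786 = 616735125/812 - 676786 = 67184893/812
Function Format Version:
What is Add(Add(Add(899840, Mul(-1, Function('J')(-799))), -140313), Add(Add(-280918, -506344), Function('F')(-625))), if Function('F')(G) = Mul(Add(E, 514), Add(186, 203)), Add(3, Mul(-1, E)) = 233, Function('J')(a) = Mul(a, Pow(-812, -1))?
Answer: Rational(67184893, 812) ≈ 82740.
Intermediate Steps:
Function('J')(a) = Mul(Rational(-1, 812), a) (Function('J')(a) = Mul(a, Rational(-1, 812)) = Mul(Rational(-1, 812), a))
E = -230 (E = Add(3, Mul(-1, 233)) = Add(3, -233) = -230)
Function('F')(G) = 110476 (Function('F')(G) = Mul(Add(-230, 514), Add(186, 203)) = Mul(284, 389) = 110476)
Add(Add(Add(899840, Mul(-1, Function('J')(-799))), -140313), Add(Add(-280918, -506344), Function('F')(-625))) = Add(Add(Add(899840, Mul(-1, Mul(Rational(-1, 812), -799))), -140313), Add(Add(-280918, -506344), 110476)) = Add(Add(Add(899840, Mul(-1, Rational(799, 812))), -140313), Add(-787262, 110476)) = Add(Add(Add(899840, Rational(-799, 812)), -140313), -676786) = Add(Add(Rational(730669281, 812), -140313), -676786) = Add(Rational(616735125, 812), -676786) = Rational(67184893, 812)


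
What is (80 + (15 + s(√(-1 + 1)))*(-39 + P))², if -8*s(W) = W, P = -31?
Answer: 940900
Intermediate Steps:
s(W) = -W/8
(80 + (15 + s(√(-1 + 1)))*(-39 + P))² = (80 + (15 - √(-1 + 1)/8)*(-39 - 31))² = (80 + (15 - √0/8)*(-70))² = (80 + (15 - ⅛*0)*(-70))² = (80 + (15 + 0)*(-70))² = (80 + 15*(-70))² = (80 - 1050)² = (-970)² = 940900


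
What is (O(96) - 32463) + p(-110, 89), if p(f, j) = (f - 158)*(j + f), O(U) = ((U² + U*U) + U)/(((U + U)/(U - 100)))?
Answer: -27221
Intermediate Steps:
O(U) = (-100 + U)*(U + 2*U²)/(2*U) (O(U) = ((U² + U²) + U)/(((2*U)/(-100 + U))) = (2*U² + U)/((2*U/(-100 + U))) = (U + 2*U²)*((-100 + U)/(2*U)) = (-100 + U)*(U + 2*U²)/(2*U))
p(f, j) = (-158 + f)*(f + j)
(O(96) - 32463) + p(-110, 89) = ((-50 + 96² - 199/2*96) - 32463) + ((-110)² - 158*(-110) - 158*89 - 110*89) = ((-50 + 9216 - 9552) - 32463) + (12100 + 17380 - 14062 - 9790) = (-386 - 32463) + 5628 = -32849 + 5628 = -27221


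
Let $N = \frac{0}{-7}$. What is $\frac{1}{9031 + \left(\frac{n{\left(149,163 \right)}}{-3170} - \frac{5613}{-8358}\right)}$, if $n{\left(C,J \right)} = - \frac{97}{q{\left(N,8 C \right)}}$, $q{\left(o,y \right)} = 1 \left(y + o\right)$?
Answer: $\frac{5263645520}{47539517743961} \approx 0.00011072$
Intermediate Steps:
$N = 0$ ($N = 0 \left(- \frac{1}{7}\right) = 0$)
$q{\left(o,y \right)} = o + y$ ($q{\left(o,y \right)} = 1 \left(o + y\right) = o + y$)
$n{\left(C,J \right)} = - \frac{97}{8 C}$ ($n{\left(C,J \right)} = - \frac{97}{0 + 8 C} = - \frac{97}{8 C}$)
$\frac{1}{9031 + \left(\frac{n{\left(149,163 \right)}}{-3170} - \frac{5613}{-8358}\right)} = \frac{1}{9031 + \left(\frac{\left(- \frac{97}{8}\right) \frac{1}{149}}{-3170} - \frac{5613}{-8358}\right)} = \frac{1}{9031 + \left(\left(- \frac{97}{8}\right) \frac{1}{149} \left(- \frac{1}{3170}\right) - - \frac{1871}{2786}\right)} = \frac{1}{9031 + \left(\left(- \frac{97}{1192}\right) \left(- \frac{1}{3170}\right) + \frac{1871}{2786}\right)} = \frac{1}{9031 + \left(\frac{97}{3778640} + \frac{1871}{2786}\right)} = \frac{1}{9031 + \frac{3535052841}{5263645520}} = \frac{1}{\frac{47539517743961}{5263645520}} = \frac{5263645520}{47539517743961}$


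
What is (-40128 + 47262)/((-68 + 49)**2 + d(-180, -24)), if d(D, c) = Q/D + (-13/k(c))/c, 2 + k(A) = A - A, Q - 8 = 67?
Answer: 114144/5765 ≈ 19.799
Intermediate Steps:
Q = 75 (Q = 8 + 67 = 75)
k(A) = -2 (k(A) = -2 + (A - A) = -2 + 0 = -2)
d(D, c) = 75/D + 13/(2*c) (d(D, c) = 75/D + (-13/(-2))/c = 75/D + (-13*(-1/2))/c = 75/D + 13/(2*c))
(-40128 + 47262)/((-68 + 49)**2 + d(-180, -24)) = (-40128 + 47262)/((-68 + 49)**2 + (75/(-180) + (13/2)/(-24))) = 7134/((-19)**2 + (75*(-1/180) + (13/2)*(-1/24))) = 7134/(361 + (-5/12 - 13/48)) = 7134/(361 - 11/16) = 7134/(5765/16) = 7134*(16/5765) = 114144/5765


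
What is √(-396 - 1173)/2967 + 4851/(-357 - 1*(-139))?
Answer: -4851/218 + I*√1569/2967 ≈ -22.252 + 0.01335*I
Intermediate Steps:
√(-396 - 1173)/2967 + 4851/(-357 - 1*(-139)) = √(-1569)*(1/2967) + 4851/(-357 + 139) = (I*√1569)*(1/2967) + 4851/(-218) = I*√1569/2967 + 4851*(-1/218) = I*√1569/2967 - 4851/218 = -4851/218 + I*√1569/2967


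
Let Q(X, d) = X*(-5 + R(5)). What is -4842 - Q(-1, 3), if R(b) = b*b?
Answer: -4822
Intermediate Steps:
R(b) = b²
Q(X, d) = 20*X (Q(X, d) = X*(-5 + 5²) = X*(-5 + 25) = X*20 = 20*X)
-4842 - Q(-1, 3) = -4842 - 20*(-1) = -4842 - 1*(-20) = -4842 + 20 = -4822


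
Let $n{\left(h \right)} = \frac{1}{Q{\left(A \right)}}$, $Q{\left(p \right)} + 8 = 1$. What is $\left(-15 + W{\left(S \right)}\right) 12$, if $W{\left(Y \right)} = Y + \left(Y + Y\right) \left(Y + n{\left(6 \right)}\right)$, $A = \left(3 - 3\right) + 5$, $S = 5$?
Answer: $\frac{3240}{7} \approx 462.86$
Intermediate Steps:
$A = 5$ ($A = 0 + 5 = 5$)
$Q{\left(p \right)} = -7$ ($Q{\left(p \right)} = -8 + 1 = -7$)
$n{\left(h \right)} = - \frac{1}{7}$ ($n{\left(h \right)} = \frac{1}{-7} = - \frac{1}{7}$)
$W{\left(Y \right)} = Y + 2 Y \left(- \frac{1}{7} + Y\right)$ ($W{\left(Y \right)} = Y + \left(Y + Y\right) \left(Y - \frac{1}{7}\right) = Y + 2 Y \left(- \frac{1}{7} + Y\right)$)
$\left(-15 + W{\left(S \right)}\right) 12 = \left(-15 + \frac{1}{7} \cdot 5 \left(5 + 14 \cdot 5\right)\right) 12 = \left(-15 + \frac{1}{7} \cdot 5 \left(5 + 70\right)\right) 12 = \left(-15 + \frac{1}{7} \cdot 5 \cdot 75\right) 12 = \left(-15 + \frac{375}{7}\right) 12 = \frac{270}{7} \cdot 12 = \frac{3240}{7}$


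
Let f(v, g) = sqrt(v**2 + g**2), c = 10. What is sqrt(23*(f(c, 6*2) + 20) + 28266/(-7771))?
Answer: sqrt(27559027774 + 2777868286*sqrt(61))/7771 ≈ 28.559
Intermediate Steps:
f(v, g) = sqrt(g**2 + v**2)
sqrt(23*(f(c, 6*2) + 20) + 28266/(-7771)) = sqrt(23*(sqrt((6*2)**2 + 10**2) + 20) + 28266/(-7771)) = sqrt(23*(sqrt(12**2 + 100) + 20) + 28266*(-1/7771)) = sqrt(23*(sqrt(144 + 100) + 20) - 28266/7771) = sqrt(23*(sqrt(244) + 20) - 28266/7771) = sqrt(23*(2*sqrt(61) + 20) - 28266/7771) = sqrt(23*(20 + 2*sqrt(61)) - 28266/7771) = sqrt((460 + 46*sqrt(61)) - 28266/7771) = sqrt(3546394/7771 + 46*sqrt(61))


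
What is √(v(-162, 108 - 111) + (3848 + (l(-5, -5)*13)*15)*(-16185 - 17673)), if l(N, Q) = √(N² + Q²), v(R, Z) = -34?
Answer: √(-130285618 - 33011550*√2) ≈ 13303.0*I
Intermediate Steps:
√(v(-162, 108 - 111) + (3848 + (l(-5, -5)*13)*15)*(-16185 - 17673)) = √(-34 + (3848 + (√((-5)² + (-5)²)*13)*15)*(-16185 - 17673)) = √(-34 + (3848 + (√(25 + 25)*13)*15)*(-33858)) = √(-34 + (3848 + (√50*13)*15)*(-33858)) = √(-34 + (3848 + ((5*√2)*13)*15)*(-33858)) = √(-34 + (3848 + (65*√2)*15)*(-33858)) = √(-34 + (3848 + 975*√2)*(-33858)) = √(-34 + (-130285584 - 33011550*√2)) = √(-130285618 - 33011550*√2)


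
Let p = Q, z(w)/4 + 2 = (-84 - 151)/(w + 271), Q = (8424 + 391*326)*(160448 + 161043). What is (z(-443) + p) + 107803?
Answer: 1878563350990/43 ≈ 4.3688e+10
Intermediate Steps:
Q = 43687411990 (Q = (8424 + 127466)*321491 = 135890*321491 = 43687411990)
z(w) = -8 - 940/(271 + w) (z(w) = -8 + 4*((-84 - 151)/(w + 271)) = -8 + 4*(-235/(271 + w)) = -8 - 940/(271 + w))
p = 43687411990
(z(-443) + p) + 107803 = (4*(-777 - 2*(-443))/(271 - 443) + 43687411990) + 107803 = (4*(-777 + 886)/(-172) + 43687411990) + 107803 = (4*(-1/172)*109 + 43687411990) + 107803 = (-109/43 + 43687411990) + 107803 = 1878558715461/43 + 107803 = 1878563350990/43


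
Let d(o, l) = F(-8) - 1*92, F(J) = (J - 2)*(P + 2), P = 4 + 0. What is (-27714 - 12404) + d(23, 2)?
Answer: -40270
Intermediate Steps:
P = 4
F(J) = -12 + 6*J (F(J) = (J - 2)*(4 + 2) = (-2 + J)*6 = -12 + 6*J)
d(o, l) = -152 (d(o, l) = (-12 + 6*(-8)) - 1*92 = (-12 - 48) - 92 = -60 - 92 = -152)
(-27714 - 12404) + d(23, 2) = (-27714 - 12404) - 152 = -40118 - 152 = -40270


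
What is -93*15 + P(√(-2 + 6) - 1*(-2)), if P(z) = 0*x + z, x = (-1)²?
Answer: -1391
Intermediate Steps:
x = 1
P(z) = z (P(z) = 0*1 + z = 0 + z = z)
-93*15 + P(√(-2 + 6) - 1*(-2)) = -93*15 + (√(-2 + 6) - 1*(-2)) = -1395 + (√4 + 2) = -1395 + (2 + 2) = -1395 + 4 = -1391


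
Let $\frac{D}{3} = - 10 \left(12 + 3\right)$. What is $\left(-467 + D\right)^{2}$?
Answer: $840889$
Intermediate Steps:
$D = -450$ ($D = 3 \left(- 10 \left(12 + 3\right)\right) = 3 \left(\left(-10\right) 15\right) = 3 \left(-150\right) = -450$)
$\left(-467 + D\right)^{2} = \left(-467 - 450\right)^{2} = \left(-917\right)^{2} = 840889$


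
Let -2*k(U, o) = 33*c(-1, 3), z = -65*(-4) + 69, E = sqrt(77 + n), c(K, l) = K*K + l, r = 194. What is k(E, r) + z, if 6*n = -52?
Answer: 263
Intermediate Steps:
n = -26/3 (n = (1/6)*(-52) = -26/3 ≈ -8.6667)
c(K, l) = l + K**2 (c(K, l) = K**2 + l = l + K**2)
E = sqrt(615)/3 (E = sqrt(77 - 26/3) = sqrt(205/3) = sqrt(615)/3 ≈ 8.2664)
z = 329 (z = 260 + 69 = 329)
k(U, o) = -66 (k(U, o) = -33*(3 + (-1)**2)/2 = -33*(3 + 1)/2 = -33*4/2 = -1/2*132 = -66)
k(E, r) + z = -66 + 329 = 263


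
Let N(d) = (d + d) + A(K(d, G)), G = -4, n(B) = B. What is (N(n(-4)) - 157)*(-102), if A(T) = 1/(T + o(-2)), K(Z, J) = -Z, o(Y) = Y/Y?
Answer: 84048/5 ≈ 16810.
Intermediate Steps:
o(Y) = 1
A(T) = 1/(1 + T) (A(T) = 1/(T + 1) = 1/(1 + T))
N(d) = 1/(1 - d) + 2*d (N(d) = (d + d) + 1/(1 - d) = 2*d + 1/(1 - d) = 1/(1 - d) + 2*d)
(N(n(-4)) - 157)*(-102) = ((-1 + 2*(-4)*(-1 - 4))/(-1 - 4) - 157)*(-102) = ((-1 + 2*(-4)*(-5))/(-5) - 157)*(-102) = (-(-1 + 40)/5 - 157)*(-102) = (-⅕*39 - 157)*(-102) = (-39/5 - 157)*(-102) = -824/5*(-102) = 84048/5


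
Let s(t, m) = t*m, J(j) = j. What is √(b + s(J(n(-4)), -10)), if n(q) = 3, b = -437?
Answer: I*√467 ≈ 21.61*I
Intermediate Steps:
s(t, m) = m*t
√(b + s(J(n(-4)), -10)) = √(-437 - 10*3) = √(-437 - 30) = √(-467) = I*√467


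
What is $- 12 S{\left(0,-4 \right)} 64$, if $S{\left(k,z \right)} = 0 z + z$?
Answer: $3072$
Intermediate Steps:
$S{\left(k,z \right)} = z$ ($S{\left(k,z \right)} = 0 + z = z$)
$- 12 S{\left(0,-4 \right)} 64 = \left(-12\right) \left(-4\right) 64 = 48 \cdot 64 = 3072$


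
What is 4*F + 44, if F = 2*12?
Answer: 140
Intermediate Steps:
F = 24
4*F + 44 = 4*24 + 44 = 96 + 44 = 140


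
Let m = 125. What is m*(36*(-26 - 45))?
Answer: -319500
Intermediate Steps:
m*(36*(-26 - 45)) = 125*(36*(-26 - 45)) = 125*(36*(-71)) = 125*(-2556) = -319500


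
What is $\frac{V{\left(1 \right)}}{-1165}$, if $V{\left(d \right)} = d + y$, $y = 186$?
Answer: $- \frac{187}{1165} \approx -0.16052$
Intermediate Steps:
$V{\left(d \right)} = 186 + d$ ($V{\left(d \right)} = d + 186 = 186 + d$)
$\frac{V{\left(1 \right)}}{-1165} = \frac{186 + 1}{-1165} = 187 \left(- \frac{1}{1165}\right) = - \frac{187}{1165}$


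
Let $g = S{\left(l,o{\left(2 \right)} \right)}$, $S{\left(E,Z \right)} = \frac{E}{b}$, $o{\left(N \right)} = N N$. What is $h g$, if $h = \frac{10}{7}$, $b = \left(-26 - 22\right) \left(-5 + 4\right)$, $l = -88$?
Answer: $- \frac{55}{21} \approx -2.619$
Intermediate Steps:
$o{\left(N \right)} = N^{2}$
$b = 48$ ($b = \left(-48\right) \left(-1\right) = 48$)
$S{\left(E,Z \right)} = \frac{E}{48}$
$h = \frac{10}{7}$ ($h = 10 \cdot \frac{1}{7} = \frac{10}{7} \approx 1.4286$)
$g = - \frac{11}{6}$ ($g = \frac{1}{48} \left(-88\right) = - \frac{11}{6} \approx -1.8333$)
$h g = \frac{10}{7} \left(- \frac{11}{6}\right) = - \frac{55}{21}$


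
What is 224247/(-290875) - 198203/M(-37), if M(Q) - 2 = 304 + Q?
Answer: -57712620068/78245375 ≈ -737.58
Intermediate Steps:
M(Q) = 306 + Q (M(Q) = 2 + (304 + Q) = 306 + Q)
224247/(-290875) - 198203/M(-37) = 224247/(-290875) - 198203/(306 - 37) = 224247*(-1/290875) - 198203/269 = -224247/290875 - 198203*1/269 = -224247/290875 - 198203/269 = -57712620068/78245375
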